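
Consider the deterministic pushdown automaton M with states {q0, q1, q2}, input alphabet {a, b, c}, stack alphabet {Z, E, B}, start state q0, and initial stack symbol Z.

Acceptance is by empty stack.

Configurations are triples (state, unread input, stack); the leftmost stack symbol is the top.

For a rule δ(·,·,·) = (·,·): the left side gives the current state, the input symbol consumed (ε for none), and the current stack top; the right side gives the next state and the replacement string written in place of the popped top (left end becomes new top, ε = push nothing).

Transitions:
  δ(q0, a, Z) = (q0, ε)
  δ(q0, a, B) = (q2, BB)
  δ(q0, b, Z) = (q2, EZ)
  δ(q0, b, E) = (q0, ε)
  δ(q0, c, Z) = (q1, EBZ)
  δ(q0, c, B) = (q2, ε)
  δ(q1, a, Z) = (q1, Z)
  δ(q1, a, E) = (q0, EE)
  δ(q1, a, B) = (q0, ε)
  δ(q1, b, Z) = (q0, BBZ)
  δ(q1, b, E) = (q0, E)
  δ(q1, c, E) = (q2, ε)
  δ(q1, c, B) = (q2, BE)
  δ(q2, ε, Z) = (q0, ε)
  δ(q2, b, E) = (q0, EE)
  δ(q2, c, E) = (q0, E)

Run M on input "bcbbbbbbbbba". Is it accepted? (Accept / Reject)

Accept

(q0, bcbbbbbbbbba, Z) ⊢ (q2, cbbbbbbbbba, EZ) ⊢ (q0, bbbbbbbbba, EZ) ⊢ (q0, bbbbbbbba, Z) ⊢ (q2, bbbbbbba, EZ) ⊢ (q0, bbbbbba, EEZ) ⊢ (q0, bbbbba, EZ) ⊢ (q0, bbbba, Z) ⊢ (q2, bbba, EZ) ⊢ (q0, bba, EEZ) ⊢ (q0, ba, EZ) ⊢ (q0, a, Z) ⊢ (q0, ε, ε)
All input consumed and the stack is empty.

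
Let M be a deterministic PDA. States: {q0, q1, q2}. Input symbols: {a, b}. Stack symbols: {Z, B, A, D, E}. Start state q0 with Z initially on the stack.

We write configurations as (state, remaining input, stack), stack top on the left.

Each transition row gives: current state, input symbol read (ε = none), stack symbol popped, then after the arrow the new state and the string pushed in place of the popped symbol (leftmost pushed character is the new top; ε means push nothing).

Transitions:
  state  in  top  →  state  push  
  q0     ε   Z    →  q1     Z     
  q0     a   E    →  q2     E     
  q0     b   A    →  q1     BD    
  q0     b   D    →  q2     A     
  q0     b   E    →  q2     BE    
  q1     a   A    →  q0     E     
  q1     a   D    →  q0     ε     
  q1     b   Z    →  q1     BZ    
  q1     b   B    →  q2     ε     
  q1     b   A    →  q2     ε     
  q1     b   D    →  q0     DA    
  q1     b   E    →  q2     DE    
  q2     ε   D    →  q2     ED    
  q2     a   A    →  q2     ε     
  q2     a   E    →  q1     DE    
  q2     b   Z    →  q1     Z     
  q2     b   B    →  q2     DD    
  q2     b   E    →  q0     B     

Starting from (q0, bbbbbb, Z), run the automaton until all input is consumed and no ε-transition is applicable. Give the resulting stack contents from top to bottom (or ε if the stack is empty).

Z

(q0, bbbbbb, Z)
  ε-move, top Z: go to q1, push Z → (q1, bbbbbb, Z)
  read b, top Z: go to q1, push BZ → (q1, bbbbb, BZ)
  read b, top B: go to q2, push ε → (q2, bbbb, Z)
  read b, top Z: go to q1, push Z → (q1, bbb, Z)
  read b, top Z: go to q1, push BZ → (q1, bb, BZ)
  read b, top B: go to q2, push ε → (q2, b, Z)
  read b, top Z: go to q1, push Z → (q1, ε, Z)
All input consumed in state q1 with stack Z.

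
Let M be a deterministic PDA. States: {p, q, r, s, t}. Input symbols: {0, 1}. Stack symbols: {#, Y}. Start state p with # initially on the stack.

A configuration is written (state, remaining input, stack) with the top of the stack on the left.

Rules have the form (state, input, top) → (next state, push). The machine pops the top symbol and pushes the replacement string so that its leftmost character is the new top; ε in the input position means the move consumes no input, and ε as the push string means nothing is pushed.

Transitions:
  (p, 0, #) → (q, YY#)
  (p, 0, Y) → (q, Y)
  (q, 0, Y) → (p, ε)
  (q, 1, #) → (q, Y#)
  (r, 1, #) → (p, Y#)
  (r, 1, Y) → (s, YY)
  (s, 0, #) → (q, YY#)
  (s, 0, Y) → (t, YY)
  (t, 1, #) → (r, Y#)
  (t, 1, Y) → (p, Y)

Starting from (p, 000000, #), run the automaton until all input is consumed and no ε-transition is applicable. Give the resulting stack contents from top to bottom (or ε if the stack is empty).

Y#

(p, 000000, #)
  read 0, top #: go to q, push YY# → (q, 00000, YY#)
  read 0, top Y: go to p, push ε → (p, 0000, Y#)
  read 0, top Y: go to q, push Y → (q, 000, Y#)
  read 0, top Y: go to p, push ε → (p, 00, #)
  read 0, top #: go to q, push YY# → (q, 0, YY#)
  read 0, top Y: go to p, push ε → (p, ε, Y#)
All input consumed in state p with stack Y#.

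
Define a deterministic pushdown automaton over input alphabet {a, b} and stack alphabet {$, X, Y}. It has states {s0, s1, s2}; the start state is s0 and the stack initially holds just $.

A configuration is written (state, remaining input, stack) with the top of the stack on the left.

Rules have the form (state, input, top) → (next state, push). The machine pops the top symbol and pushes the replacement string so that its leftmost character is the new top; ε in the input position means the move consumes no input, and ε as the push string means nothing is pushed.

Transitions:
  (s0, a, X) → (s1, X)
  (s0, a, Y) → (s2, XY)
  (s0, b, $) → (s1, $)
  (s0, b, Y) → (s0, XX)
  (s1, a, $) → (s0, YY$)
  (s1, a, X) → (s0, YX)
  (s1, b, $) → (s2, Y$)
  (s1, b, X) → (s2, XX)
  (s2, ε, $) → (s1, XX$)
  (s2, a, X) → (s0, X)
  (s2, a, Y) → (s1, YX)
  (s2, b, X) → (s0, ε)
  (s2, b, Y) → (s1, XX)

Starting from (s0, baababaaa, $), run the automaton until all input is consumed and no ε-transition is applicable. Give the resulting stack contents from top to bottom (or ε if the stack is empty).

XYY$

(s0, baababaaa, $)
  read b, top $: go to s1, push $ → (s1, aababaaa, $)
  read a, top $: go to s0, push YY$ → (s0, ababaaa, YY$)
  read a, top Y: go to s2, push XY → (s2, babaaa, XYY$)
  read b, top X: go to s0, push ε → (s0, abaaa, YY$)
  read a, top Y: go to s2, push XY → (s2, baaa, XYY$)
  read b, top X: go to s0, push ε → (s0, aaa, YY$)
  read a, top Y: go to s2, push XY → (s2, aa, XYY$)
  read a, top X: go to s0, push X → (s0, a, XYY$)
  read a, top X: go to s1, push X → (s1, ε, XYY$)
All input consumed in state s1 with stack XYY$.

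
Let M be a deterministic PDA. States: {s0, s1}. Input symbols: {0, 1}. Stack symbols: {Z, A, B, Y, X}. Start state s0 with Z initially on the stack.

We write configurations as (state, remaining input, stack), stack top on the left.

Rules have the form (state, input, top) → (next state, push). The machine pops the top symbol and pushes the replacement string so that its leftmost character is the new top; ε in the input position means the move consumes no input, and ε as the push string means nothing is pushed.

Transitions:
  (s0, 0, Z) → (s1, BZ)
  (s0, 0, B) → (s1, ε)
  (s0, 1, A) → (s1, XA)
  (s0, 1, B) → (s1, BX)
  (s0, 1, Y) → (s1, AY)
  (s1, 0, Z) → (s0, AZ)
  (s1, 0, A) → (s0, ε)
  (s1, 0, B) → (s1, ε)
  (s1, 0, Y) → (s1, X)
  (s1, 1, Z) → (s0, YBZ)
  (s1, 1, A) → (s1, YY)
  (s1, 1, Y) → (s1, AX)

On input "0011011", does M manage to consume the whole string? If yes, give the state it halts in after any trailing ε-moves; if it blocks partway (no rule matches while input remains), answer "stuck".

s1

(s0, 0011011, Z) ⊢ (s1, 011011, BZ) ⊢ (s1, 11011, Z) ⊢ (s0, 1011, YBZ) ⊢ (s1, 011, AYBZ) ⊢ (s0, 11, YBZ) ⊢ (s1, 1, AYBZ) ⊢ (s1, ε, YYYBZ)
All input consumed; M is in state s1.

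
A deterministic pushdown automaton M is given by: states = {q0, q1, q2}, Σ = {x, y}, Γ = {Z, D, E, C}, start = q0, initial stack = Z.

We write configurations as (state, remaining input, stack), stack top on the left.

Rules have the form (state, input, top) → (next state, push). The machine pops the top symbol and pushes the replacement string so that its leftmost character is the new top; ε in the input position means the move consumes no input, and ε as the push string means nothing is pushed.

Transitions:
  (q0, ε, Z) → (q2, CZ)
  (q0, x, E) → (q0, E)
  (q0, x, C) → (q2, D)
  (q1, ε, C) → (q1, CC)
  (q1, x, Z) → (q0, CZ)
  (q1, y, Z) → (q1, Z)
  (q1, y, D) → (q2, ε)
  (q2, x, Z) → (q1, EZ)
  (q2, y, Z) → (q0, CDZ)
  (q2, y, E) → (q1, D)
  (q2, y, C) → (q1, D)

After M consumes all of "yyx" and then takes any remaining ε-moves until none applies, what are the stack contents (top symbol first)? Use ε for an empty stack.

EZ

(q0, yyx, Z)
  ε-move, top Z: go to q2, push CZ → (q2, yyx, CZ)
  read y, top C: go to q1, push D → (q1, yx, DZ)
  read y, top D: go to q2, push ε → (q2, x, Z)
  read x, top Z: go to q1, push EZ → (q1, ε, EZ)
All input consumed in state q1 with stack EZ.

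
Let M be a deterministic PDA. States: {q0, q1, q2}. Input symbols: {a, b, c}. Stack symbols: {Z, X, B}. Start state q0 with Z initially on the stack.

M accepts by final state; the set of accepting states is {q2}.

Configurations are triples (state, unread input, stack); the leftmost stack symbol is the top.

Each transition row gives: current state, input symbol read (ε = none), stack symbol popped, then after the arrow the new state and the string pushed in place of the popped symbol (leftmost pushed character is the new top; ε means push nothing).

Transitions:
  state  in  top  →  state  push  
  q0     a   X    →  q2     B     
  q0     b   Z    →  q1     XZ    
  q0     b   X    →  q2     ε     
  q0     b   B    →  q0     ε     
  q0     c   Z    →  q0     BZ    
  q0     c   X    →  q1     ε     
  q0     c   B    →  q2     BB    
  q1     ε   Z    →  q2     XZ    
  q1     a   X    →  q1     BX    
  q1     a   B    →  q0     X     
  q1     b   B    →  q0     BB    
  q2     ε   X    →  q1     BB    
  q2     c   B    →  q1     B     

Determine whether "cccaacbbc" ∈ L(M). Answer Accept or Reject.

(q0, cccaacbbc, Z)
  read c, top Z: go to q0, push BZ → (q0, ccaacbbc, BZ)
  read c, top B: go to q2, push BB → (q2, caacbbc, BBZ)
  read c, top B: go to q1, push B → (q1, aacbbc, BBZ)
  read a, top B: go to q0, push X → (q0, acbbc, XBZ)
  read a, top X: go to q2, push B → (q2, cbbc, BBZ)
  read c, top B: go to q1, push B → (q1, bbc, BBZ)
  read b, top B: go to q0, push BB → (q0, bc, BBBZ)
  read b, top B: go to q0, push ε → (q0, c, BBZ)
  read c, top B: go to q2, push BB → (q2, ε, BBBZ)
All input consumed; state q2 ∈ F.

Accept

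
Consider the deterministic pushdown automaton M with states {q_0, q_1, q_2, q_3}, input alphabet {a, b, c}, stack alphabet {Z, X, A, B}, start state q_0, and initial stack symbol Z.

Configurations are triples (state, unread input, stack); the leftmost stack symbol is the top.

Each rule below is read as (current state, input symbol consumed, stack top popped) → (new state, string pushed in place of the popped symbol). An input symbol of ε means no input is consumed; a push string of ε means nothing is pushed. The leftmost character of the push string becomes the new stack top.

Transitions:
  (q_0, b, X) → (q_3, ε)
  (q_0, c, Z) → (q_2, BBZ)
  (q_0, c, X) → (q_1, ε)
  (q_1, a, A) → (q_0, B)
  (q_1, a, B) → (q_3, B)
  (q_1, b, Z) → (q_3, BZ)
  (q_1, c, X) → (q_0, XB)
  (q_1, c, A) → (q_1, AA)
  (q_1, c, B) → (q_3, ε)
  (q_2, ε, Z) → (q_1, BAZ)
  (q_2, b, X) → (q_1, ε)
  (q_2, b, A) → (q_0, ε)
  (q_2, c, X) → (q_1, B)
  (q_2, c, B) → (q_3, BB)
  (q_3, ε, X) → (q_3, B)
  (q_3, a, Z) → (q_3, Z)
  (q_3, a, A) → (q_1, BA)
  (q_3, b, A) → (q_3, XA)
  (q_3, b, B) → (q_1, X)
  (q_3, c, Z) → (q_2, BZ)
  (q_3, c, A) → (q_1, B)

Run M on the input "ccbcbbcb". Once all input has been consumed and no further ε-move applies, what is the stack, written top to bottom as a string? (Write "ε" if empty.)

(q_0, ccbcbbcb, Z) ⊢ (q_2, cbcbbcb, BBZ) ⊢ (q_3, bcbbcb, BBBZ) ⊢ (q_1, cbbcb, XBBZ) ⊢ (q_0, bbcb, XBBBZ) ⊢ (q_3, bcb, BBBZ) ⊢ (q_1, cb, XBBZ) ⊢ (q_0, b, XBBBZ) ⊢ (q_3, ε, BBBZ)
All input consumed in state q_3 with stack BBBZ.

BBBZ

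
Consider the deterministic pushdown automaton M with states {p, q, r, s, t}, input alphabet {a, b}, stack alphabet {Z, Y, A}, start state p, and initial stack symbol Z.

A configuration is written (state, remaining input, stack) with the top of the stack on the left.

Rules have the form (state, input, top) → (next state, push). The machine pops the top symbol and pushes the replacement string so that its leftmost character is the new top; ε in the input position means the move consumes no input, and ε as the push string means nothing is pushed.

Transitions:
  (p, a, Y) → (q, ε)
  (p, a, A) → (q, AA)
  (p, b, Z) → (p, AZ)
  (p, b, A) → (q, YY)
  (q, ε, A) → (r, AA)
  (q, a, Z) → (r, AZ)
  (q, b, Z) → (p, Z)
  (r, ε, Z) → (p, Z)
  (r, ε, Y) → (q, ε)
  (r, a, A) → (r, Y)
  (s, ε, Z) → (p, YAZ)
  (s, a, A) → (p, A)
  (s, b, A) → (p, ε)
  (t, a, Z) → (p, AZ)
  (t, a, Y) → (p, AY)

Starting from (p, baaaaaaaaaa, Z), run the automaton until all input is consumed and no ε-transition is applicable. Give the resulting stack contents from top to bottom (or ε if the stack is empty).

(p, baaaaaaaaaa, Z) ⊢ (p, aaaaaaaaaa, AZ) ⊢ (q, aaaaaaaaa, AAZ) ⊢ (r, aaaaaaaaa, AAAZ) ⊢ (r, aaaaaaaa, YAAZ) ⊢ (q, aaaaaaaa, AAZ) ⊢ (r, aaaaaaaa, AAAZ) ⊢ (r, aaaaaaa, YAAZ) ⊢ (q, aaaaaaa, AAZ) ⊢ (r, aaaaaaa, AAAZ) ⊢ (r, aaaaaa, YAAZ) ⊢ (q, aaaaaa, AAZ) ⊢ (r, aaaaaa, AAAZ) ⊢ (r, aaaaa, YAAZ) ⊢ (q, aaaaa, AAZ) ⊢ (r, aaaaa, AAAZ) ⊢ (r, aaaa, YAAZ) ⊢ (q, aaaa, AAZ) ⊢ (r, aaaa, AAAZ) ⊢ (r, aaa, YAAZ) ⊢ (q, aaa, AAZ) ⊢ (r, aaa, AAAZ) ⊢ (r, aa, YAAZ) ⊢ (q, aa, AAZ) ⊢ (r, aa, AAAZ) ⊢ (r, a, YAAZ) ⊢ (q, a, AAZ) ⊢ (r, a, AAAZ) ⊢ (r, ε, YAAZ) ⊢ (q, ε, AAZ) ⊢ (r, ε, AAAZ)
All input consumed in state r with stack AAAZ.

AAAZ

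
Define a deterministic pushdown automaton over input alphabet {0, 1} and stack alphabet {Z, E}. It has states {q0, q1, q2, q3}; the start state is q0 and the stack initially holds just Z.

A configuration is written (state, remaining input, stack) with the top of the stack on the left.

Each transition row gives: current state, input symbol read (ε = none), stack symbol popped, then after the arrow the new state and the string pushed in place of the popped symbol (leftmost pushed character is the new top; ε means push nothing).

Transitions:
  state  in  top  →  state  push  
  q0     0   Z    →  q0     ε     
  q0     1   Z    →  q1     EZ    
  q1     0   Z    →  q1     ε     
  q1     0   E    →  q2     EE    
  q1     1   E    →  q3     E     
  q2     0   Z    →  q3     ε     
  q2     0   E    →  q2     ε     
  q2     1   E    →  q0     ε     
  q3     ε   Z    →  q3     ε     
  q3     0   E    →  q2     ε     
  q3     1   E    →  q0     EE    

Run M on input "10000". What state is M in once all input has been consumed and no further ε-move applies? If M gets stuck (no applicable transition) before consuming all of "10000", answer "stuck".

q3

(q0, 10000, Z) ⊢ (q1, 0000, EZ) ⊢ (q2, 000, EEZ) ⊢ (q2, 00, EZ) ⊢ (q2, 0, Z) ⊢ (q3, ε, ε)
All input consumed; M is in state q3.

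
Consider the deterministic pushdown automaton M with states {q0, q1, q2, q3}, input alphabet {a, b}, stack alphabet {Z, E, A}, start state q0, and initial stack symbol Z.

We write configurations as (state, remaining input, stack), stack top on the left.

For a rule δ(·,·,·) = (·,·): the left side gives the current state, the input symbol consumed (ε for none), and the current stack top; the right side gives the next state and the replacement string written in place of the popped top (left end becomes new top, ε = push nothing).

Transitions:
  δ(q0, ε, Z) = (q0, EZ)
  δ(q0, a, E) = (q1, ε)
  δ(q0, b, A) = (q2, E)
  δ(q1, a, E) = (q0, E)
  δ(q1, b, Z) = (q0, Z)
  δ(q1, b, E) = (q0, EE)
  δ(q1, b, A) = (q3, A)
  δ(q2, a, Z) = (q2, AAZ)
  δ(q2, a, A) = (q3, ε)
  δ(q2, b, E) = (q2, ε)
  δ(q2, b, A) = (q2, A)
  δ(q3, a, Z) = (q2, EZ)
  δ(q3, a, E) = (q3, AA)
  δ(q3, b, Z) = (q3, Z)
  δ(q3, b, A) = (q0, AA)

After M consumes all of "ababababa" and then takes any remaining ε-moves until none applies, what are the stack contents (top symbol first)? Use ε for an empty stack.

Z

(q0, ababababa, Z) ⊢ (q0, ababababa, EZ) ⊢ (q1, babababa, Z) ⊢ (q0, abababa, Z) ⊢ (q0, abababa, EZ) ⊢ (q1, bababa, Z) ⊢ (q0, ababa, Z) ⊢ (q0, ababa, EZ) ⊢ (q1, baba, Z) ⊢ (q0, aba, Z) ⊢ (q0, aba, EZ) ⊢ (q1, ba, Z) ⊢ (q0, a, Z) ⊢ (q0, a, EZ) ⊢ (q1, ε, Z)
All input consumed in state q1 with stack Z.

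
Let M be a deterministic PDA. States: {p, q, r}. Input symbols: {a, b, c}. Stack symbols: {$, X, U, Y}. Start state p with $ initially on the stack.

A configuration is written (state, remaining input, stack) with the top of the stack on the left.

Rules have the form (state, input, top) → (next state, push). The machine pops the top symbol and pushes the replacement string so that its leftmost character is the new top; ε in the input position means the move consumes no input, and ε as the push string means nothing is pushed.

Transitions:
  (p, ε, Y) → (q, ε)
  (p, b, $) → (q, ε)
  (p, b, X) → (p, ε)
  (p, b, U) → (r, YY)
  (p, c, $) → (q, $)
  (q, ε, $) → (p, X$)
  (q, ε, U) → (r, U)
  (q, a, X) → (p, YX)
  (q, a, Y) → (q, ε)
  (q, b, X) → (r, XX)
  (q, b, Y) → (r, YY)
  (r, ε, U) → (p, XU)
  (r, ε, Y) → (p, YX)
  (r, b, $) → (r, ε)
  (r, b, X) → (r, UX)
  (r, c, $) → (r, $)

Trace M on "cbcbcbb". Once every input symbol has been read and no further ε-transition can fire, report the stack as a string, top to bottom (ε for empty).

(p, cbcbcbb, $)
  read c, top $: go to q, push $ → (q, bcbcbb, $)
  ε-move, top $: go to p, push X$ → (p, bcbcbb, X$)
  read b, top X: go to p, push ε → (p, cbcbb, $)
  read c, top $: go to q, push $ → (q, bcbb, $)
  ε-move, top $: go to p, push X$ → (p, bcbb, X$)
  read b, top X: go to p, push ε → (p, cbb, $)
  read c, top $: go to q, push $ → (q, bb, $)
  ε-move, top $: go to p, push X$ → (p, bb, X$)
  read b, top X: go to p, push ε → (p, b, $)
  read b, top $: go to q, push ε → (q, ε, ε)
All input consumed in state q with stack ε.

ε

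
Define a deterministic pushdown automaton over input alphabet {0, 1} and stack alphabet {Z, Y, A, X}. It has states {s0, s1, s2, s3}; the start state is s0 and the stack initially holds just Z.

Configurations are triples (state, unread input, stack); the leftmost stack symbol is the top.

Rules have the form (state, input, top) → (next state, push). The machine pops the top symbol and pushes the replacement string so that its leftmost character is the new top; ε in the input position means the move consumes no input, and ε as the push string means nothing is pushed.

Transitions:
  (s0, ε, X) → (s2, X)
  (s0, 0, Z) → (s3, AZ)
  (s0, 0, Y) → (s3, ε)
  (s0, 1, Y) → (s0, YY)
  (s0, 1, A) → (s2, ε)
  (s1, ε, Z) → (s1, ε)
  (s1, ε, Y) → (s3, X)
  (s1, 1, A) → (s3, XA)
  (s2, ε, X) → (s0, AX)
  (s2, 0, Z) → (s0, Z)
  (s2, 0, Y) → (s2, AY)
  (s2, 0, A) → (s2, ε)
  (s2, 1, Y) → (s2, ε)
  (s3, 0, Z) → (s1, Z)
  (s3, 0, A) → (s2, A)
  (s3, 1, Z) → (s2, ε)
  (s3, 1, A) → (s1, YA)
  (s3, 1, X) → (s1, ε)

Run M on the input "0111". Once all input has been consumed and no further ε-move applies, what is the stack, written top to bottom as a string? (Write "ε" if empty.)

(s0, 0111, Z) ⊢ (s3, 111, AZ) ⊢ (s1, 11, YAZ) ⊢ (s3, 11, XAZ) ⊢ (s1, 1, AZ) ⊢ (s3, ε, XAZ)
All input consumed in state s3 with stack XAZ.

XAZ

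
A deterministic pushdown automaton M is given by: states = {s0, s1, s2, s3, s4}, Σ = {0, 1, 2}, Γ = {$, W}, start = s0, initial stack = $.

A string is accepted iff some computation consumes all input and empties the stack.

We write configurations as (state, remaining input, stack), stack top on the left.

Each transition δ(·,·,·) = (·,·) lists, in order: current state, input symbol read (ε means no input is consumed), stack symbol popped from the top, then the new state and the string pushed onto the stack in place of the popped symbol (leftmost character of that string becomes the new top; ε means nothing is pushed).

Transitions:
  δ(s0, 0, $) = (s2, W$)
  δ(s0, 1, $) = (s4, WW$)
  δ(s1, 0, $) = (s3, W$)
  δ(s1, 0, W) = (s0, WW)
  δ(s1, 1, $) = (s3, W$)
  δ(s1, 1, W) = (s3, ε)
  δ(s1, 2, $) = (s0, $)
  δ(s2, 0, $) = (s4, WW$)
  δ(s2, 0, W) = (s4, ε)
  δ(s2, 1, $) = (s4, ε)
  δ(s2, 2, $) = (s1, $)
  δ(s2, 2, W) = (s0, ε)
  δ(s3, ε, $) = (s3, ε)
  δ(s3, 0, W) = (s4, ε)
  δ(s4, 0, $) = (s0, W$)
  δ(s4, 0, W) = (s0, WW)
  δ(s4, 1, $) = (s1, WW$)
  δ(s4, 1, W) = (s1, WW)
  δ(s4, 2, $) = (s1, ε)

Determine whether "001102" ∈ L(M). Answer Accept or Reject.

Accept

(s0, 001102, $)
  read 0, top $: go to s2, push W$ → (s2, 01102, W$)
  read 0, top W: go to s4, push ε → (s4, 1102, $)
  read 1, top $: go to s1, push WW$ → (s1, 102, WW$)
  read 1, top W: go to s3, push ε → (s3, 02, W$)
  read 0, top W: go to s4, push ε → (s4, 2, $)
  read 2, top $: go to s1, push ε → (s1, ε, ε)
All input consumed and the stack is empty.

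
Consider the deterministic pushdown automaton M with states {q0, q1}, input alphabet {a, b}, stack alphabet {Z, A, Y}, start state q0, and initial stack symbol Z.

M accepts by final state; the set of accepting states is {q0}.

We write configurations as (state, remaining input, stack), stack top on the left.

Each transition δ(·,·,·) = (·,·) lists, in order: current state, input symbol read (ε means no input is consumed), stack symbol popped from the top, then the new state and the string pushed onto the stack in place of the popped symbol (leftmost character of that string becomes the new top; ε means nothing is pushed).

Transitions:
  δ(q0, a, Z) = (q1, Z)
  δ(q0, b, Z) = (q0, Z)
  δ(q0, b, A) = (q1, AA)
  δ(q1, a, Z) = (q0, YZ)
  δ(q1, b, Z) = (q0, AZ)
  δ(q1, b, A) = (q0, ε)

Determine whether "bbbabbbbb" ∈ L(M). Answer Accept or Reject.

(q0, bbbabbbbb, Z) ⊢ (q0, bbabbbbb, Z) ⊢ (q0, babbbbb, Z) ⊢ (q0, abbbbb, Z) ⊢ (q1, bbbbb, Z) ⊢ (q0, bbbb, AZ) ⊢ (q1, bbb, AAZ) ⊢ (q0, bb, AZ) ⊢ (q1, b, AAZ) ⊢ (q0, ε, AZ)
All input consumed; state q0 ∈ F.

Accept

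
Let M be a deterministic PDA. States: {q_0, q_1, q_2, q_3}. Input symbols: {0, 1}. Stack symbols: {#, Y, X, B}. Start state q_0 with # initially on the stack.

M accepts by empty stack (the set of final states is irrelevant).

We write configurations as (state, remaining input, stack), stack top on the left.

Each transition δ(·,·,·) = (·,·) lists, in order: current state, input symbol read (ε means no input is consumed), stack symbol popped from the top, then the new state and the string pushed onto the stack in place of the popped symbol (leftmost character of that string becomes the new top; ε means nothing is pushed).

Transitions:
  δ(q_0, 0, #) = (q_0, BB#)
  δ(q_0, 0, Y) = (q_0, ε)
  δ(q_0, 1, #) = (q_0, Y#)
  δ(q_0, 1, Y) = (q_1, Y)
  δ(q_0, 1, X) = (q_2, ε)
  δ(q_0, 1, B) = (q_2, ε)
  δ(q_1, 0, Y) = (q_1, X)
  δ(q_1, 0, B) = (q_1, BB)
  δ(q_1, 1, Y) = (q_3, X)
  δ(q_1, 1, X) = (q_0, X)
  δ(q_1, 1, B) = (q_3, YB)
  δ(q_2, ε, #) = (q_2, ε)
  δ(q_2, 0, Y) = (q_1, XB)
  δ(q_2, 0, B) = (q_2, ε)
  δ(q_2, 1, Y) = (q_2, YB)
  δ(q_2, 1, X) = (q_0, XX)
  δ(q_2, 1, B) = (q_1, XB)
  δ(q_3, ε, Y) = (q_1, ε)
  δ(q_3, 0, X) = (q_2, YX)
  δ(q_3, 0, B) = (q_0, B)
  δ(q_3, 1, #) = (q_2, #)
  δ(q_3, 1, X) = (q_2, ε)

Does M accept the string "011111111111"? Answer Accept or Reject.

(q_0, 011111111111, #)
  read 0, top #: go to q_0, push BB# → (q_0, 11111111111, BB#)
  read 1, top B: go to q_2, push ε → (q_2, 1111111111, B#)
  read 1, top B: go to q_1, push XB → (q_1, 111111111, XB#)
  read 1, top X: go to q_0, push X → (q_0, 11111111, XB#)
  read 1, top X: go to q_2, push ε → (q_2, 1111111, B#)
  read 1, top B: go to q_1, push XB → (q_1, 111111, XB#)
  read 1, top X: go to q_0, push X → (q_0, 11111, XB#)
  read 1, top X: go to q_2, push ε → (q_2, 1111, B#)
  read 1, top B: go to q_1, push XB → (q_1, 111, XB#)
  read 1, top X: go to q_0, push X → (q_0, 11, XB#)
  read 1, top X: go to q_2, push ε → (q_2, 1, B#)
  read 1, top B: go to q_1, push XB → (q_1, ε, XB#)
All input consumed; stack is XB#, not empty, and no further ε-move applies.

Reject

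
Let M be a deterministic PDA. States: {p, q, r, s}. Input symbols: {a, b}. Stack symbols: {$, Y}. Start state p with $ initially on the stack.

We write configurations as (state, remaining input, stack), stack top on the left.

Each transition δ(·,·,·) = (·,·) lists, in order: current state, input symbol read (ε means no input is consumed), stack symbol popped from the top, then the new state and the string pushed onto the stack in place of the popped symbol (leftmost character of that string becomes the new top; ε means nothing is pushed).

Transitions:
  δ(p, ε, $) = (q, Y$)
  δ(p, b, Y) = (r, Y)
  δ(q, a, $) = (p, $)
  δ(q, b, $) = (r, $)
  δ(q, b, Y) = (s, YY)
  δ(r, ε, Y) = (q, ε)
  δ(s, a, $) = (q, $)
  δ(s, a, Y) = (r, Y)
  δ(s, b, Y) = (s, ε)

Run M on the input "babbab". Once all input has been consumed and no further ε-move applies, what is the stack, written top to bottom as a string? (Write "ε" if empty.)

(p, babbab, $)
  ε-move, top $: go to q, push Y$ → (q, babbab, Y$)
  read b, top Y: go to s, push YY → (s, abbab, YY$)
  read a, top Y: go to r, push Y → (r, bbab, YY$)
  ε-move, top Y: go to q, push ε → (q, bbab, Y$)
  read b, top Y: go to s, push YY → (s, bab, YY$)
  read b, top Y: go to s, push ε → (s, ab, Y$)
  read a, top Y: go to r, push Y → (r, b, Y$)
  ε-move, top Y: go to q, push ε → (q, b, $)
  read b, top $: go to r, push $ → (r, ε, $)
All input consumed in state r with stack $.

$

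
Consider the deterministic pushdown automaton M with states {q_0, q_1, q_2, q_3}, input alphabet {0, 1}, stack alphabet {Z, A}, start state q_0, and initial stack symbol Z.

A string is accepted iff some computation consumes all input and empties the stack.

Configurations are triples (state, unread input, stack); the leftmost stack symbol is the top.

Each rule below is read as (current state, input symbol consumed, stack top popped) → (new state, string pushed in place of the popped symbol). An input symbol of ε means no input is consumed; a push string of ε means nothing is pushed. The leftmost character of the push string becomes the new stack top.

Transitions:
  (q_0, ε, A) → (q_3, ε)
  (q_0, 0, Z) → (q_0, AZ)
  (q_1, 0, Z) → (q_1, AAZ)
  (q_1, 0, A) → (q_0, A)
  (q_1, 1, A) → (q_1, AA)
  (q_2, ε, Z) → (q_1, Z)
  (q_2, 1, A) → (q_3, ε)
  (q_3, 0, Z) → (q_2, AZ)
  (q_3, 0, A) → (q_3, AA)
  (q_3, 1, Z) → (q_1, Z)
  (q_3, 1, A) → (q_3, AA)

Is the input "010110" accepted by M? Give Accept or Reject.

(q_0, 010110, Z)
  read 0, top Z: go to q_0, push AZ → (q_0, 10110, AZ)
  ε-move, top A: go to q_3, push ε → (q_3, 10110, Z)
  read 1, top Z: go to q_1, push Z → (q_1, 0110, Z)
  read 0, top Z: go to q_1, push AAZ → (q_1, 110, AAZ)
  read 1, top A: go to q_1, push AA → (q_1, 10, AAAZ)
  read 1, top A: go to q_1, push AA → (q_1, 0, AAAAZ)
  read 0, top A: go to q_0, push A → (q_0, ε, AAAAZ)
  ε-move, top A: go to q_3, push ε → (q_3, ε, AAAZ)
All input consumed; stack is AAAZ, not empty, and no further ε-move applies.

Reject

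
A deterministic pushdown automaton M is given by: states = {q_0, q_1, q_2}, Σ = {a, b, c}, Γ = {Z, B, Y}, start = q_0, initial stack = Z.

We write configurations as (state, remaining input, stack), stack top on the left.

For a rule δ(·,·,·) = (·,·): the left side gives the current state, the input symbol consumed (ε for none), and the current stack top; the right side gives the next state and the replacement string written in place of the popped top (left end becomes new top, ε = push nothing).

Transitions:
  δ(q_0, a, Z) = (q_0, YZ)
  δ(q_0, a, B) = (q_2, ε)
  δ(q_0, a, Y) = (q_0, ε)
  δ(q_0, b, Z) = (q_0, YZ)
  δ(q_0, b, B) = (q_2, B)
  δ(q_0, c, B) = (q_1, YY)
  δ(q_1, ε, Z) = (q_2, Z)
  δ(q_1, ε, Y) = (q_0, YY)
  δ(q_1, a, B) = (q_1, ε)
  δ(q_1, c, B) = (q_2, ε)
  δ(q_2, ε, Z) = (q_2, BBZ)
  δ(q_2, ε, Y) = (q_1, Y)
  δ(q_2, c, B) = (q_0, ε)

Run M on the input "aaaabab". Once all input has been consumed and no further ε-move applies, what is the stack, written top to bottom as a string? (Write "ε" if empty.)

(q_0, aaaabab, Z)
  read a, top Z: go to q_0, push YZ → (q_0, aaabab, YZ)
  read a, top Y: go to q_0, push ε → (q_0, aabab, Z)
  read a, top Z: go to q_0, push YZ → (q_0, abab, YZ)
  read a, top Y: go to q_0, push ε → (q_0, bab, Z)
  read b, top Z: go to q_0, push YZ → (q_0, ab, YZ)
  read a, top Y: go to q_0, push ε → (q_0, b, Z)
  read b, top Z: go to q_0, push YZ → (q_0, ε, YZ)
All input consumed in state q_0 with stack YZ.

YZ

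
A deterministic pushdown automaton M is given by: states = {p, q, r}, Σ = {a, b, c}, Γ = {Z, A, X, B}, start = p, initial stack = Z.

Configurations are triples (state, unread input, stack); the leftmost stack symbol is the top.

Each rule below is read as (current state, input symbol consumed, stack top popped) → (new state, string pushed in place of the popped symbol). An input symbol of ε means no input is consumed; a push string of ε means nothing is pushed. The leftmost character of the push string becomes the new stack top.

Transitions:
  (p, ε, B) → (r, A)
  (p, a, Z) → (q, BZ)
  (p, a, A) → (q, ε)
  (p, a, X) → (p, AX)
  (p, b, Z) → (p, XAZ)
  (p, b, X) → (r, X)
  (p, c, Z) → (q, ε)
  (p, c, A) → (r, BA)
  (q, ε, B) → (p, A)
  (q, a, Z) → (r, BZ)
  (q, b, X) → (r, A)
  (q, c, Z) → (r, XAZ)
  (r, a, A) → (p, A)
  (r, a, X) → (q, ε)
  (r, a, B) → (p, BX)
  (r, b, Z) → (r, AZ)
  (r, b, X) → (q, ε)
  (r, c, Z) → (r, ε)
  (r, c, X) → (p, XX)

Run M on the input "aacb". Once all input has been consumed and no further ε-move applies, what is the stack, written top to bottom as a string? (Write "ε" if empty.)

(p, aacb, Z)
  read a, top Z: go to q, push BZ → (q, acb, BZ)
  ε-move, top B: go to p, push A → (p, acb, AZ)
  read a, top A: go to q, push ε → (q, cb, Z)
  read c, top Z: go to r, push XAZ → (r, b, XAZ)
  read b, top X: go to q, push ε → (q, ε, AZ)
All input consumed in state q with stack AZ.

AZ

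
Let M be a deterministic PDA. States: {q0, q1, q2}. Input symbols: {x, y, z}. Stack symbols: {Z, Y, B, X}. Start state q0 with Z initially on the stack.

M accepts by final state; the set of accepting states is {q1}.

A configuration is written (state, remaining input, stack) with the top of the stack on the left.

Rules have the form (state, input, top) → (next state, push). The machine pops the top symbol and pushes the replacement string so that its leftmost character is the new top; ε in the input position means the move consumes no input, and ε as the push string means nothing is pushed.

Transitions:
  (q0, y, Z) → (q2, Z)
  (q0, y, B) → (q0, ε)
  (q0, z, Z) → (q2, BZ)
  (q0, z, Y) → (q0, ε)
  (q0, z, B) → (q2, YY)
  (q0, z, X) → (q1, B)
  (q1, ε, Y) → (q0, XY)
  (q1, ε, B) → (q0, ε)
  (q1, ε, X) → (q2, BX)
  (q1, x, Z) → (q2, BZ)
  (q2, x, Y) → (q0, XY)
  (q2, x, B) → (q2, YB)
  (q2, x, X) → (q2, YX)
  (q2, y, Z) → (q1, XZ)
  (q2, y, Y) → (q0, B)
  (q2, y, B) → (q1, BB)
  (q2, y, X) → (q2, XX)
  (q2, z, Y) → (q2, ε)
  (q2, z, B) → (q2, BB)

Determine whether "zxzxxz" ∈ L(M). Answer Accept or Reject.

Accept

(q0, zxzxxz, Z)
  read z, top Z: go to q2, push BZ → (q2, xzxxz, BZ)
  read x, top B: go to q2, push YB → (q2, zxxz, YBZ)
  read z, top Y: go to q2, push ε → (q2, xxz, BZ)
  read x, top B: go to q2, push YB → (q2, xz, YBZ)
  read x, top Y: go to q0, push XY → (q0, z, XYBZ)
  read z, top X: go to q1, push B → (q1, ε, BYBZ)
All input consumed; state q1 ∈ F.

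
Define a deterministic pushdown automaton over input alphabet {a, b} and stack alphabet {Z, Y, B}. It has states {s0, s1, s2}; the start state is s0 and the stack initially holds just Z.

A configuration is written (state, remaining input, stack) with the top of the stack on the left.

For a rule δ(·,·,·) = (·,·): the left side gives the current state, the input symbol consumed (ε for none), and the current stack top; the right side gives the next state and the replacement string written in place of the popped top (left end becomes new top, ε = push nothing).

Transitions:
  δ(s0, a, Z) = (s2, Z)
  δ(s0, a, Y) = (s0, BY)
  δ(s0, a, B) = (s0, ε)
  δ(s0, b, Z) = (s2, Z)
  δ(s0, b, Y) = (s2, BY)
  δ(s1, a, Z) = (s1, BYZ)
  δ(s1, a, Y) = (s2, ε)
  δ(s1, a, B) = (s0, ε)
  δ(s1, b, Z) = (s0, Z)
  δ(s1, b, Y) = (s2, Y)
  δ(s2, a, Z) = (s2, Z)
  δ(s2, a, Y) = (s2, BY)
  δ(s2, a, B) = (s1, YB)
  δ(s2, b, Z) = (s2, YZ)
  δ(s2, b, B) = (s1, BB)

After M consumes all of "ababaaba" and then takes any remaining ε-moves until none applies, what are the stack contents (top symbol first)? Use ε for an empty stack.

(s0, ababaaba, Z)
  read a, top Z: go to s2, push Z → (s2, babaaba, Z)
  read b, top Z: go to s2, push YZ → (s2, abaaba, YZ)
  read a, top Y: go to s2, push BY → (s2, baaba, BYZ)
  read b, top B: go to s1, push BB → (s1, aaba, BBYZ)
  read a, top B: go to s0, push ε → (s0, aba, BYZ)
  read a, top B: go to s0, push ε → (s0, ba, YZ)
  read b, top Y: go to s2, push BY → (s2, a, BYZ)
  read a, top B: go to s1, push YB → (s1, ε, YBYZ)
All input consumed in state s1 with stack YBYZ.

YBYZ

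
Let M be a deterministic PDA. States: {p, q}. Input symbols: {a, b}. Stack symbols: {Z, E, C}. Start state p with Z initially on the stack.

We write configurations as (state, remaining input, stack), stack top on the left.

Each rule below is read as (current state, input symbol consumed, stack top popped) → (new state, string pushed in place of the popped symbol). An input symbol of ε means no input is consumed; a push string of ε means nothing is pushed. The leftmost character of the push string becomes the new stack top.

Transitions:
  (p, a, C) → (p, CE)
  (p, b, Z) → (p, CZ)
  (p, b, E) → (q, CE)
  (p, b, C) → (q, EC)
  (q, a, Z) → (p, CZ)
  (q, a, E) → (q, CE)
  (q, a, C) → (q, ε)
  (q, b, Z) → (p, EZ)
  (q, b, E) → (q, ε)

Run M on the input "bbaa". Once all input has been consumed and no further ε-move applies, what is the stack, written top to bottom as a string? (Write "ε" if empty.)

ECZ

(p, bbaa, Z)
  read b, top Z: go to p, push CZ → (p, baa, CZ)
  read b, top C: go to q, push EC → (q, aa, ECZ)
  read a, top E: go to q, push CE → (q, a, CECZ)
  read a, top C: go to q, push ε → (q, ε, ECZ)
All input consumed in state q with stack ECZ.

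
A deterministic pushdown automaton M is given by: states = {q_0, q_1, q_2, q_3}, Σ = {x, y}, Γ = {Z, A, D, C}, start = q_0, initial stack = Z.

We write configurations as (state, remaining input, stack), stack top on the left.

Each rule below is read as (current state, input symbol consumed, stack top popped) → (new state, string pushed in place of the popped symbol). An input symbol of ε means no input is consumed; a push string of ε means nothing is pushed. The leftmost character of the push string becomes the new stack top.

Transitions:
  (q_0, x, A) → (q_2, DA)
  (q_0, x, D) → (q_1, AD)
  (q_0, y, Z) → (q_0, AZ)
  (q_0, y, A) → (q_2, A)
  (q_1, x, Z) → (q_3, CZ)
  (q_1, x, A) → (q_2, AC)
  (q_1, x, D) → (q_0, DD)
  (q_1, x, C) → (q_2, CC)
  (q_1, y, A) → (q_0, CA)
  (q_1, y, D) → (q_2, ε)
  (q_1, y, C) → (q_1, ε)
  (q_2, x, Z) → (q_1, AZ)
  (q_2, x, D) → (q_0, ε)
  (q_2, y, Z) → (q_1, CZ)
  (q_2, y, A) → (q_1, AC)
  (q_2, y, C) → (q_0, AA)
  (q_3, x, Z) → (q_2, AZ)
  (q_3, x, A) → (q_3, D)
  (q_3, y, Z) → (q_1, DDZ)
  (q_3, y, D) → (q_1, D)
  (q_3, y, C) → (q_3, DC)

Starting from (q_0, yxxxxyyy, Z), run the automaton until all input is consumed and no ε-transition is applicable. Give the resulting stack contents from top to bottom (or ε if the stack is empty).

(q_0, yxxxxyyy, Z)
  read y, top Z: go to q_0, push AZ → (q_0, xxxxyyy, AZ)
  read x, top A: go to q_2, push DA → (q_2, xxxyyy, DAZ)
  read x, top D: go to q_0, push ε → (q_0, xxyyy, AZ)
  read x, top A: go to q_2, push DA → (q_2, xyyy, DAZ)
  read x, top D: go to q_0, push ε → (q_0, yyy, AZ)
  read y, top A: go to q_2, push A → (q_2, yy, AZ)
  read y, top A: go to q_1, push AC → (q_1, y, ACZ)
  read y, top A: go to q_0, push CA → (q_0, ε, CACZ)
All input consumed in state q_0 with stack CACZ.

CACZ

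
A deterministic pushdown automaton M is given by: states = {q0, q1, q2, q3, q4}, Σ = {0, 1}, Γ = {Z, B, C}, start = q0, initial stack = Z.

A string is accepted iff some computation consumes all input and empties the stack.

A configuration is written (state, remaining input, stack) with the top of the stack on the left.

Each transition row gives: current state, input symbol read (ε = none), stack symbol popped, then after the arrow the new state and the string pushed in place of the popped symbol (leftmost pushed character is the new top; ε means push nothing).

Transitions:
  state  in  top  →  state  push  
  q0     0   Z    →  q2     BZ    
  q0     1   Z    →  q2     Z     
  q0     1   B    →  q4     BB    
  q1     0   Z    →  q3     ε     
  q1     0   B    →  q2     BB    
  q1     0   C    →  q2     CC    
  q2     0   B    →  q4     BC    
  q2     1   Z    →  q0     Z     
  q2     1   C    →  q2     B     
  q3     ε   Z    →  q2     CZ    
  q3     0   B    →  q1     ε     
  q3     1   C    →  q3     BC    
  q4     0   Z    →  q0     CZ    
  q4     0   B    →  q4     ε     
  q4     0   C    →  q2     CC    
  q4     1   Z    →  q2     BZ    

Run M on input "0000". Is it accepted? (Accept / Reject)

(q0, 0000, Z) ⊢ (q2, 000, BZ) ⊢ (q4, 00, BCZ) ⊢ (q4, 0, CZ) ⊢ (q2, ε, CCZ)
All input consumed; stack is CCZ, not empty, and no further ε-move applies.

Reject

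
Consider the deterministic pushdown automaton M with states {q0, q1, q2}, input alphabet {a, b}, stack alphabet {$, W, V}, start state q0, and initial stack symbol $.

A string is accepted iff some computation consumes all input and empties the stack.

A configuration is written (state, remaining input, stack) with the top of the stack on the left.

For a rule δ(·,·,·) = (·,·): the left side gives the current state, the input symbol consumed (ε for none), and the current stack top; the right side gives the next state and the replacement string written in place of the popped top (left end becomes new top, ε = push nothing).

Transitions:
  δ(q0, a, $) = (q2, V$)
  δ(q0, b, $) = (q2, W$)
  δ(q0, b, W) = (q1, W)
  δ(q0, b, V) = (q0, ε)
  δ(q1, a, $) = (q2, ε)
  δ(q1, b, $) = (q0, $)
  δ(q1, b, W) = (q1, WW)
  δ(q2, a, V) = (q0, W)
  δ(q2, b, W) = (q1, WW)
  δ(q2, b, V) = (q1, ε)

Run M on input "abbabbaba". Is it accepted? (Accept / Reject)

Accept

(q0, abbabbaba, $)
  read a, top $: go to q2, push V$ → (q2, bbabbaba, V$)
  read b, top V: go to q1, push ε → (q1, babbaba, $)
  read b, top $: go to q0, push $ → (q0, abbaba, $)
  read a, top $: go to q2, push V$ → (q2, bbaba, V$)
  read b, top V: go to q1, push ε → (q1, baba, $)
  read b, top $: go to q0, push $ → (q0, aba, $)
  read a, top $: go to q2, push V$ → (q2, ba, V$)
  read b, top V: go to q1, push ε → (q1, a, $)
  read a, top $: go to q2, push ε → (q2, ε, ε)
All input consumed and the stack is empty.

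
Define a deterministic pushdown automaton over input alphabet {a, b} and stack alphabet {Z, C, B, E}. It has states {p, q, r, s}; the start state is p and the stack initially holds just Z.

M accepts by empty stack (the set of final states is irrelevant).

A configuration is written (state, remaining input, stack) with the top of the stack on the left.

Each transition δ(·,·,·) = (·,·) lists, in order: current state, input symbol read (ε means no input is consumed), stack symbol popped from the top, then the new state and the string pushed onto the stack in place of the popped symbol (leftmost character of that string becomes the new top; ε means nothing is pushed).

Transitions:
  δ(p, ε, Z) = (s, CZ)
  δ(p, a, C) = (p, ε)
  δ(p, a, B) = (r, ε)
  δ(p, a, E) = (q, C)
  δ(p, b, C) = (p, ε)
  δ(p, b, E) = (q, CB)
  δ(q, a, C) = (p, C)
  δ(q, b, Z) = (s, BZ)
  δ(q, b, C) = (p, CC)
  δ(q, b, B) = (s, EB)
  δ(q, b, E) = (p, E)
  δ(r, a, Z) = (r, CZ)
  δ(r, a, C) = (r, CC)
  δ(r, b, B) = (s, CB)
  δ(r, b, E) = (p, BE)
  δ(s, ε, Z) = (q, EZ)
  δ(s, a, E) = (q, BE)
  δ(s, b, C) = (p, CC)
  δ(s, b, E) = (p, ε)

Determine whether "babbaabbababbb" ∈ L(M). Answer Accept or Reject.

(p, babbaabbababbb, Z)
  ε-move, top Z: go to s, push CZ → (s, babbaabbababbb, CZ)
  read b, top C: go to p, push CC → (p, abbaabbababbb, CCZ)
  read a, top C: go to p, push ε → (p, bbaabbababbb, CZ)
  read b, top C: go to p, push ε → (p, baabbababbb, Z)
  ε-move, top Z: go to s, push CZ → (s, baabbababbb, CZ)
  read b, top C: go to p, push CC → (p, aabbababbb, CCZ)
  read a, top C: go to p, push ε → (p, abbababbb, CZ)
  read a, top C: go to p, push ε → (p, bbababbb, Z)
  ε-move, top Z: go to s, push CZ → (s, bbababbb, CZ)
  read b, top C: go to p, push CC → (p, bababbb, CCZ)
  read b, top C: go to p, push ε → (p, ababbb, CZ)
  read a, top C: go to p, push ε → (p, babbb, Z)
  ε-move, top Z: go to s, push CZ → (s, babbb, CZ)
  read b, top C: go to p, push CC → (p, abbb, CCZ)
  read a, top C: go to p, push ε → (p, bbb, CZ)
  read b, top C: go to p, push ε → (p, bb, Z)
  ε-move, top Z: go to s, push CZ → (s, bb, CZ)
  read b, top C: go to p, push CC → (p, b, CCZ)
  read b, top C: go to p, push ε → (p, ε, CZ)
All input consumed; stack is CZ, not empty, and no further ε-move applies.

Reject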